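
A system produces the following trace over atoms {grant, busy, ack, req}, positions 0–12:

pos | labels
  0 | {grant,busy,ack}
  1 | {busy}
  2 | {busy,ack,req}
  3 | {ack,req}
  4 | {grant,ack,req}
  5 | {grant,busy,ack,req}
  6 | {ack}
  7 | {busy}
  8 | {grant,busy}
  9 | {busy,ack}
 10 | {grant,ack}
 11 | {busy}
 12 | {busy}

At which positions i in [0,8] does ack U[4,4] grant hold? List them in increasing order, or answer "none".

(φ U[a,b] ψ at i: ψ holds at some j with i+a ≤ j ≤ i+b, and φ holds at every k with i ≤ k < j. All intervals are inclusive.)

none

Evaluate at each i in [0,8]:
  i=0: ✗ (lhs fails at k=1 before rhs at j=4)
  i=1: ✗ (lhs fails at k=1 before rhs at j=5)
  i=2: ✗ (no rhs in [6,6])
  i=3: ✗ (no rhs in [7,7])
  i=4: ✗ (lhs fails at k=7 before rhs at j=8)
  i=5: ✗ (no rhs in [9,9])
  i=6: ✗ (lhs fails at k=7 before rhs at j=10)
  i=7: ✗ (no rhs in [11,11])
  i=8: ✗ (no rhs in [12,12])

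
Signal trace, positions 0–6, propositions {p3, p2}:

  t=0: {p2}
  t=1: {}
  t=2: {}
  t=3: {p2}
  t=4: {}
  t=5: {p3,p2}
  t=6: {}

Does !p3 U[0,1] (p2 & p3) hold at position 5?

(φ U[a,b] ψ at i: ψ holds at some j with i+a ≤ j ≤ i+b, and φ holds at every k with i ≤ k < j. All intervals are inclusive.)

Need some j in [5,6] with (p2 & p3), and !p3 at every k in [5,j-1].
  j=5: (p2 & p3) holds; no prefix to check → satisfied.

Holds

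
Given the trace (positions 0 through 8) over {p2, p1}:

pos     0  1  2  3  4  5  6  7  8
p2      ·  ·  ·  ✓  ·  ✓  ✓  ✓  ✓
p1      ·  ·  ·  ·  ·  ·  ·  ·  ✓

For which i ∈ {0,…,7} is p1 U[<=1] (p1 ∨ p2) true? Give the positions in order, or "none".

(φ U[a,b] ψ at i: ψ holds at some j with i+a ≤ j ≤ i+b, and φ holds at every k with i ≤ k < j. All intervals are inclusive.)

Evaluate at each i in [0,7]:
  i=0: ✗ (no rhs in [0,1])
  i=1: ✗ (no rhs in [1,2])
  i=2: ✗ (lhs fails at k=2 before rhs at j=3)
  i=3: ✓ (rhs at j=3)
  i=4: ✗ (lhs fails at k=4 before rhs at j=5)
  i=5: ✓ (rhs at j=5)
  i=6: ✓ (rhs at j=6)
  i=7: ✓ (rhs at j=7)

3, 5, 6, 7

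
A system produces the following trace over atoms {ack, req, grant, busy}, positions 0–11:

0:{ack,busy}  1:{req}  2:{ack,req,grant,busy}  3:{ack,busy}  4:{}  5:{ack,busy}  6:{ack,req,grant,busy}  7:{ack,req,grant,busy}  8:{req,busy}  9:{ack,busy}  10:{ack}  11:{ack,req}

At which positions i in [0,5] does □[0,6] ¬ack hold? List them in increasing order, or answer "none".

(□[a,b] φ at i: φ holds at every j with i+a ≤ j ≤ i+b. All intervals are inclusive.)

none

Evaluate at each i in [0,5]:
  i=0: ✗ (fails at j=0)
  i=1: ✗ (fails at j=2)
  i=2: ✗ (fails at j=2)
  i=3: ✗ (fails at j=3)
  i=4: ✗ (fails at j=5)
  i=5: ✗ (fails at j=5)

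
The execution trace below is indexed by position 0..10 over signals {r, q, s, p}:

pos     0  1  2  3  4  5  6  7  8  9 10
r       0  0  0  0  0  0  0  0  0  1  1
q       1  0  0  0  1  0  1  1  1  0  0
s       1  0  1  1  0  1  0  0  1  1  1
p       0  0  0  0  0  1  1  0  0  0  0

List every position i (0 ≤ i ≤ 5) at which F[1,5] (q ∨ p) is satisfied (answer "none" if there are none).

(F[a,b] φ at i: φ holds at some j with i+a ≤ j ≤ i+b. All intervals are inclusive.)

0, 1, 2, 3, 4, 5

Evaluate at each i in [0,5]:
  i=0: ✓ (witness j=4)
  i=1: ✓ (witness j=4)
  i=2: ✓ (witness j=4)
  i=3: ✓ (witness j=4)
  i=4: ✓ (witness j=5)
  i=5: ✓ (witness j=6)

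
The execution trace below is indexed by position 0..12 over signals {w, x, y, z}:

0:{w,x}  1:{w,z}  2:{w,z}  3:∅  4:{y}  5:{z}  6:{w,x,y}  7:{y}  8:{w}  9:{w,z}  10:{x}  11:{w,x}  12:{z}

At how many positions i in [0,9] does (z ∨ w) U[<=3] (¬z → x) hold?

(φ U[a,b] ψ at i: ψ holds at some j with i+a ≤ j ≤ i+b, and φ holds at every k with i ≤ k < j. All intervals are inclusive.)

Evaluate at each i in [0,9]:
  i=0: ✓ (rhs at j=0)
  i=1: ✓ (rhs at j=1)
  i=2: ✓ (rhs at j=2)
  i=3: ✗ (lhs fails at k=3 before rhs at j=5)
  i=4: ✗ (lhs fails at k=4 before rhs at j=5)
  i=5: ✓ (rhs at j=5)
  i=6: ✓ (rhs at j=6)
  i=7: ✗ (lhs fails at k=7 before rhs at j=9)
  i=8: ✓ (rhs at j=9; lhs holds on [8,8])
  i=9: ✓ (rhs at j=9)
Positions where it holds: {0, 1, 2, 5, 6, 8, 9} → 7.

7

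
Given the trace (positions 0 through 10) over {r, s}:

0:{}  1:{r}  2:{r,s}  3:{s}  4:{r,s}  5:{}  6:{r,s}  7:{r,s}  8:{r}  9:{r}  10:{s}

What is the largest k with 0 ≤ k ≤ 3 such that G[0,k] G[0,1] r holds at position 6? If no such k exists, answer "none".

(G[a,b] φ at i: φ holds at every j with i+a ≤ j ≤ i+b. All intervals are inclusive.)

2

G[0,1] r must hold from j=6 onward; find where it first fails.
  j=6: holds
  j=7: holds
  j=8: holds
  j=9: fails
Holds on [6,8], so largest k = 2.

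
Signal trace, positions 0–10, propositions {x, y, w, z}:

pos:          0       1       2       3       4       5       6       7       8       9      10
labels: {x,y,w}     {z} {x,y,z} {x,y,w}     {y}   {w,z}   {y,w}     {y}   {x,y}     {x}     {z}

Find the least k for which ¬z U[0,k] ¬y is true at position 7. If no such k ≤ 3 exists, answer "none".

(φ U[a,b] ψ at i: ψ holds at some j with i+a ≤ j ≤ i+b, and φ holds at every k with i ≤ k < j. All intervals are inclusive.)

2

Need earliest j ≥ 7 with ¬y, and ¬z at every k in [7,j-1].
  j=7: rhs fails.
  j=8: rhs fails.
  j=9: rhs holds; lhs holds on [7,8]. k = 2.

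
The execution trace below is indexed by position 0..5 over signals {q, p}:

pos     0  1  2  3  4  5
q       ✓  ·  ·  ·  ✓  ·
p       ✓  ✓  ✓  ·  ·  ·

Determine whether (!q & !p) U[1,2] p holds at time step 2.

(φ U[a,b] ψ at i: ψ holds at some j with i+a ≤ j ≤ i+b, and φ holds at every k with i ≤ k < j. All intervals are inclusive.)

No

Need some j in [3,4] with p, and (!q & !p) at every k in [2,j-1].
  j=3: p false.
  j=4: p false.
No j in the window works → until fails.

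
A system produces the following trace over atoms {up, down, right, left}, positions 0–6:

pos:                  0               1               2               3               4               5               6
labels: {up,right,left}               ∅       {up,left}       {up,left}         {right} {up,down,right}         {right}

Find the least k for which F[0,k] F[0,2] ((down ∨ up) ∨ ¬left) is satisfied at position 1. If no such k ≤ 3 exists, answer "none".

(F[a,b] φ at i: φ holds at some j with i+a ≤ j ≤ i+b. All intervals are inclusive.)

Scan j = 1,2,… for F[0,2] ((down ∨ up) ∨ ¬left):
  j=1: holds
First hit at j=1, so smallest k = 1-1 = 0.

0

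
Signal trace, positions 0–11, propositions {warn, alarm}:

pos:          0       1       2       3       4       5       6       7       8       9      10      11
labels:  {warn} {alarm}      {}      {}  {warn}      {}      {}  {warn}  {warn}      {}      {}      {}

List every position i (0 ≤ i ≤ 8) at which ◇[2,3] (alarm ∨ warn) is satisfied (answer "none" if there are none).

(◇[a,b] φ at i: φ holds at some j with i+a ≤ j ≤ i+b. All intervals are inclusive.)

1, 2, 4, 5, 6

Evaluate at each i in [0,8]:
  i=0: ✗ (none in [2,3])
  i=1: ✓ (witness j=4)
  i=2: ✓ (witness j=4)
  i=3: ✗ (none in [5,6])
  i=4: ✓ (witness j=7)
  i=5: ✓ (witness j=7)
  i=6: ✓ (witness j=8)
  i=7: ✗ (none in [9,10])
  i=8: ✗ (none in [10,11])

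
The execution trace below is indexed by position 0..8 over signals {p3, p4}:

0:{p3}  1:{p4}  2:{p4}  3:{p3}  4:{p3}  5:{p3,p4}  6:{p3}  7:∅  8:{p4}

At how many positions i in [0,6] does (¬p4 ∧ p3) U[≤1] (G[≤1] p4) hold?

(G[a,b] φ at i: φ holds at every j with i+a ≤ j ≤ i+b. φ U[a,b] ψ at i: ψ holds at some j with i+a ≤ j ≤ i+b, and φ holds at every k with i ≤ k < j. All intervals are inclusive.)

2

Evaluate at each i in [0,6]:
  i=0: ✓ (rhs at j=1; lhs holds on [0,0])
  i=1: ✓ (rhs at j=1)
  i=2: ✗ (no rhs in [2,3])
  i=3: ✗ (no rhs in [3,4])
  i=4: ✗ (no rhs in [4,5])
  i=5: ✗ (no rhs in [5,6])
  i=6: ✗ (no rhs in [6,7])
Positions where it holds: {0, 1} → 2.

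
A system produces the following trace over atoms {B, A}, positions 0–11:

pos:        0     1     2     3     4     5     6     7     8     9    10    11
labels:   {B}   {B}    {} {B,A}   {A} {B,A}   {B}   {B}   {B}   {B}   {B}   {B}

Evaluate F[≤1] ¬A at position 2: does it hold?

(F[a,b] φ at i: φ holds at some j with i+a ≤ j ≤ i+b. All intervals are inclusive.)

Yes

Check ¬A at each j in [2,3]:
  j=2: true
  j=3: false
Found at j=2 → formula holds.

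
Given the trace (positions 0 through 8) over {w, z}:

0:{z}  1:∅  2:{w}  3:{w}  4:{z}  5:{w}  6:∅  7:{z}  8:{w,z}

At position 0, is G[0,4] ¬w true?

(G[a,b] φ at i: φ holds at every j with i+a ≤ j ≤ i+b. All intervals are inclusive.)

No

Check ¬w at every j in [0,4]:
  j=0: true
  j=1: true
  j=2: false
  j=3: false
  j=4: true
Fails at j=2 → formula fails.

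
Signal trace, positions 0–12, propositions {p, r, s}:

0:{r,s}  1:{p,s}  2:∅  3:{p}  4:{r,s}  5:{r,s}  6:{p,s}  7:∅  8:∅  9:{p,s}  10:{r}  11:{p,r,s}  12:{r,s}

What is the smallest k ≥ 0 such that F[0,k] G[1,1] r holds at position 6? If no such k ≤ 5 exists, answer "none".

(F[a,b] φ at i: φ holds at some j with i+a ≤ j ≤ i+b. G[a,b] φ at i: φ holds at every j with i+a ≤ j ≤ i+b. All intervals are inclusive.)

3

Scan j = 6,7,… for G[1,1] r:
  j=6: fails
  j=7: fails
  j=8: fails
  j=9: holds
First hit at j=9, so smallest k = 9-6 = 3.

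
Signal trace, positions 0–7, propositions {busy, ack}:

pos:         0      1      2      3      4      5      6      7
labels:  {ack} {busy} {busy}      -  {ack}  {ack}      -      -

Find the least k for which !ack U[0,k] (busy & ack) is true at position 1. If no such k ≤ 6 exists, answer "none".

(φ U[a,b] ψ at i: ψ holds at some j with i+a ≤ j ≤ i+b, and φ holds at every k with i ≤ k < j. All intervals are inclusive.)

Need earliest j ≥ 1 with (busy & ack), and !ack at every k in [1,j-1].
  j=1: rhs fails.
  j=2: rhs fails.
  j=3: rhs fails.
  j=4: rhs fails.
  j=5: rhs fails.
  j=6: rhs fails.
  j=7: rhs fails.
No witness within the range → none.

none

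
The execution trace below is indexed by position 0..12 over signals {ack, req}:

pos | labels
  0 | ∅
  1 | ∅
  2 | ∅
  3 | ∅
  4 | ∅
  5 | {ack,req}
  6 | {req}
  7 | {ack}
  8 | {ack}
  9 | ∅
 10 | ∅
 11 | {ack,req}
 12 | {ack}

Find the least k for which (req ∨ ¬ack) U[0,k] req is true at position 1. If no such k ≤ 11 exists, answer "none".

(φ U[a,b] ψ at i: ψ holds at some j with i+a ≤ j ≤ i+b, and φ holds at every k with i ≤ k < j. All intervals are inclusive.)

4

Need earliest j ≥ 1 with req, and (req ∨ ¬ack) at every k in [1,j-1].
  j=1: rhs fails.
  j=2: rhs fails.
  j=3: rhs fails.
  j=4: rhs fails.
  j=5: rhs holds; lhs holds on [1,4]. k = 4.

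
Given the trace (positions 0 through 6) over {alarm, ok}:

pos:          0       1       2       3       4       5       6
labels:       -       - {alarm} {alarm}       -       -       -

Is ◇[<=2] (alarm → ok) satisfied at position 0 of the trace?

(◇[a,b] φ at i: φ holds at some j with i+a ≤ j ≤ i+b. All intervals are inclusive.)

Holds

Check (alarm → ok) at each j in [0,2]:
  j=0: true
  j=1: true
  j=2: false
Found at j=0 → formula holds.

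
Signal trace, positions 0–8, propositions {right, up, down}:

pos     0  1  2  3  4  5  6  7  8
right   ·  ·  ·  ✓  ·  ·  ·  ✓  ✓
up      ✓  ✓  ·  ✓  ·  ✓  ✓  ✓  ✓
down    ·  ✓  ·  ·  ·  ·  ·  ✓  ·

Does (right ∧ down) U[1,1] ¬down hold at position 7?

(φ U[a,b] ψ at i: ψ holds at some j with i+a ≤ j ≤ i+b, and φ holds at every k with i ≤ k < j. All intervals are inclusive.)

Holds

Need some j in [8,8] with ¬down, and (right ∧ down) at every k in [7,j-1].
  j=8: ¬down holds; (right ∧ down) holds at every k in [7,7] → satisfied.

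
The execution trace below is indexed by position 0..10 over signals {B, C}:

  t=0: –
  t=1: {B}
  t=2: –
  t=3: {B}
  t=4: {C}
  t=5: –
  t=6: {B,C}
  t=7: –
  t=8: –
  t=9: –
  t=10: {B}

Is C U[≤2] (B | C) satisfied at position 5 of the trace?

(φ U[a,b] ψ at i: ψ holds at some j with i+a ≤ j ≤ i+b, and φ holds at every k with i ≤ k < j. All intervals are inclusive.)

Does not hold

Need some j in [5,7] with (B | C), and C at every k in [5,j-1].
  j=5: (B | C) false.
  j=6: (B | C) holds, but C fails at k=5 → not this j.
  j=7: (B | C) false.
No j in the window works → until fails.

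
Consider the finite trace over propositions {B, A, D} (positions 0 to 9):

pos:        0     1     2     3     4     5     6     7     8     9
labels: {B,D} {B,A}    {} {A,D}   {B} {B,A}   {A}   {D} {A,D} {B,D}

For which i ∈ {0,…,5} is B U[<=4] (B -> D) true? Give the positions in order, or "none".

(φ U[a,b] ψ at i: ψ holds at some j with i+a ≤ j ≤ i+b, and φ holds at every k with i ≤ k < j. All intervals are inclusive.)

Evaluate at each i in [0,5]:
  i=0: ✓ (rhs at j=0)
  i=1: ✓ (rhs at j=2; lhs holds on [1,1])
  i=2: ✓ (rhs at j=2)
  i=3: ✓ (rhs at j=3)
  i=4: ✓ (rhs at j=6; lhs holds on [4,5])
  i=5: ✓ (rhs at j=6; lhs holds on [5,5])

0, 1, 2, 3, 4, 5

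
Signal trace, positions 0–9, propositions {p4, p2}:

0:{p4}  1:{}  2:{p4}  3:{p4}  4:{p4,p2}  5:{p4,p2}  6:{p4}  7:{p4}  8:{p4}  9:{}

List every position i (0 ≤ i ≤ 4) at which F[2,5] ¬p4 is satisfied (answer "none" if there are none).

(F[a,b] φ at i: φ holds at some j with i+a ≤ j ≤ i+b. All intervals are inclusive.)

Evaluate at each i in [0,4]:
  i=0: ✗ (none in [2,5])
  i=1: ✗ (none in [3,6])
  i=2: ✗ (none in [4,7])
  i=3: ✗ (none in [5,8])
  i=4: ✓ (witness j=9)

4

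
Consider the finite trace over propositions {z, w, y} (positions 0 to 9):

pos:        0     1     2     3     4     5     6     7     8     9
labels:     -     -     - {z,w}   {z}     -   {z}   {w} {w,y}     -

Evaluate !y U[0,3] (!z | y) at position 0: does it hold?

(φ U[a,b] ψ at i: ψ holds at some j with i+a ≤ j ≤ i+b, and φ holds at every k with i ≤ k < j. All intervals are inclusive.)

Need some j in [0,3] with (!z | y), and !y at every k in [0,j-1].
  j=0: (!z | y) holds; no prefix to check → satisfied.

Holds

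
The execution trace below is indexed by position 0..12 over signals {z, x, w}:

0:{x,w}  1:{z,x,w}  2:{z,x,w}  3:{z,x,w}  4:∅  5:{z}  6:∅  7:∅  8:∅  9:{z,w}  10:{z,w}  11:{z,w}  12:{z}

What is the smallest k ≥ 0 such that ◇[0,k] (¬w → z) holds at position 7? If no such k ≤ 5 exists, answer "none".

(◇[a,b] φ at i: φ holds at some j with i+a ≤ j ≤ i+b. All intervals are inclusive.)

Scan j = 7,8,… for (¬w → z):
  j=7: fails
  j=8: fails
  j=9: holds
First hit at j=9, so smallest k = 9-7 = 2.

2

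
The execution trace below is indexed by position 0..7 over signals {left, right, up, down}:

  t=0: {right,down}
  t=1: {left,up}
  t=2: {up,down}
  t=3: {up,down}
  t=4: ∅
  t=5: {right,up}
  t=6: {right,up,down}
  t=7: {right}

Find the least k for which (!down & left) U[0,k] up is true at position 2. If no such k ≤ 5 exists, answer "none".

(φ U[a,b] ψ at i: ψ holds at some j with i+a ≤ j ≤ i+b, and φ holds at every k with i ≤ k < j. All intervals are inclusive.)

Need earliest j ≥ 2 with up, and (!down & left) at every k in [2,j-1].
  j=2: rhs holds (empty prefix). k = 0.

0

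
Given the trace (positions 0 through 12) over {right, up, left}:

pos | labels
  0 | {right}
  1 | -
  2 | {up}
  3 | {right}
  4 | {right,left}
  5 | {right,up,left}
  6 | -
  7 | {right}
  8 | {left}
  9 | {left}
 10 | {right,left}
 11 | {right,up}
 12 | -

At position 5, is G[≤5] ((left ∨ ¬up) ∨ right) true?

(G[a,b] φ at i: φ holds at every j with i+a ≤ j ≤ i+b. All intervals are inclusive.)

Check ((left ∨ ¬up) ∨ right) at every j in [5,10]:
  j=5: true
  j=6: true
  j=7: true
  j=8: true
  j=9: true
  j=10: true
All positions satisfy it → formula holds.

True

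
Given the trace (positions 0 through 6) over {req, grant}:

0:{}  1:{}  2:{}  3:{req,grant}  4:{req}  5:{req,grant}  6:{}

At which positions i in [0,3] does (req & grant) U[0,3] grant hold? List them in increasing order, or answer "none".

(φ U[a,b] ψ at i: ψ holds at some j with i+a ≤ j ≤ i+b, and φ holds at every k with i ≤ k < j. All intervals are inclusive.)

3

Evaluate at each i in [0,3]:
  i=0: ✗ (lhs fails at k=0 before rhs at j=3)
  i=1: ✗ (lhs fails at k=1 before rhs at j=3)
  i=2: ✗ (lhs fails at k=2 before rhs at j=3)
  i=3: ✓ (rhs at j=3)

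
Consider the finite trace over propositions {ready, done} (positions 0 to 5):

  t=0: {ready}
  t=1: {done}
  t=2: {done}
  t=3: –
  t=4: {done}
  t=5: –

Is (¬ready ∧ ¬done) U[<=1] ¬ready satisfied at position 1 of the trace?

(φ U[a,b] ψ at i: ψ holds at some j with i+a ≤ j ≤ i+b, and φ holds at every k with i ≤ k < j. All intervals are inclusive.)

Yes

Need some j in [1,2] with ¬ready, and (¬ready ∧ ¬done) at every k in [1,j-1].
  j=1: ¬ready holds; no prefix to check → satisfied.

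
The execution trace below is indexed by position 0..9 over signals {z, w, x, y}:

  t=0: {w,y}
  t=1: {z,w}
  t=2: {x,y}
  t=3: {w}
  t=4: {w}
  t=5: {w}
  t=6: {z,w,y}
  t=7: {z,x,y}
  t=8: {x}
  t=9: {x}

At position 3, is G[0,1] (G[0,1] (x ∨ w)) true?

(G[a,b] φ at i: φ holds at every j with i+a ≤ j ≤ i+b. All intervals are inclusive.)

Check G[0,1] (x ∨ w) at every j in [3,4]:
  j=3: holds on [3,4]
  j=4: holds on [4,5]
All positions satisfy it → formula holds.

Holds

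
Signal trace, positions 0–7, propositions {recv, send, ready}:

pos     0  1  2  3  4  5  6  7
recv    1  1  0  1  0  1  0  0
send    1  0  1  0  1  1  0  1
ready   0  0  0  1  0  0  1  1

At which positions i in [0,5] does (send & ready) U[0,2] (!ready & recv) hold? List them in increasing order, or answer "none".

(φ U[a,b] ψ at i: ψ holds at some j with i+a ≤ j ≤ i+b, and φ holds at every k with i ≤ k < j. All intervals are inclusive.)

Evaluate at each i in [0,5]:
  i=0: ✓ (rhs at j=0)
  i=1: ✓ (rhs at j=1)
  i=2: ✗ (no rhs in [2,4])
  i=3: ✗ (lhs fails at k=3 before rhs at j=5)
  i=4: ✗ (lhs fails at k=4 before rhs at j=5)
  i=5: ✓ (rhs at j=5)

0, 1, 5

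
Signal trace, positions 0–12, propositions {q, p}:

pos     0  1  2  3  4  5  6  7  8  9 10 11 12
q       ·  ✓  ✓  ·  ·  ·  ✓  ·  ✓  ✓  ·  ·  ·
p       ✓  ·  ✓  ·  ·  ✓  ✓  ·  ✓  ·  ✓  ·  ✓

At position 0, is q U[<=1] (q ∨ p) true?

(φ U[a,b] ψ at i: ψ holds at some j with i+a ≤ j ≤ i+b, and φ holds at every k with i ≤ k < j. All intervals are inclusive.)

Holds

Need some j in [0,1] with (q ∨ p), and q at every k in [0,j-1].
  j=0: (q ∨ p) holds; no prefix to check → satisfied.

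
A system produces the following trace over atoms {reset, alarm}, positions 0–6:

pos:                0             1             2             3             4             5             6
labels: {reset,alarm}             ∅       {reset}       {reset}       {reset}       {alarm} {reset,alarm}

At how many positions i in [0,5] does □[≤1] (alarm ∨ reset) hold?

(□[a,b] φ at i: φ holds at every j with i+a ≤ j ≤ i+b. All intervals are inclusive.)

Evaluate at each i in [0,5]:
  i=0: ✗ (fails at j=1)
  i=1: ✗ (fails at j=1)
  i=2: ✓ (all of [2,3])
  i=3: ✓ (all of [3,4])
  i=4: ✓ (all of [4,5])
  i=5: ✓ (all of [5,6])
Positions where it holds: {2, 3, 4, 5} → 4.

4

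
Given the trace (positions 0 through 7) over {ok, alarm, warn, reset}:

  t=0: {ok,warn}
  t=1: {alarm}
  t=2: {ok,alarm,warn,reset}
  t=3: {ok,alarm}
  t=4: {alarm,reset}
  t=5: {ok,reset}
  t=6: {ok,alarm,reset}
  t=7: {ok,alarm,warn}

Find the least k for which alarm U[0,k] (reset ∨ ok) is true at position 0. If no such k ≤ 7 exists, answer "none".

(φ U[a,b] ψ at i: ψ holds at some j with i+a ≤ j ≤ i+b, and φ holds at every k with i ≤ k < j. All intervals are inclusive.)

0

Need earliest j ≥ 0 with (reset ∨ ok), and alarm at every k in [0,j-1].
  j=0: rhs holds (empty prefix). k = 0.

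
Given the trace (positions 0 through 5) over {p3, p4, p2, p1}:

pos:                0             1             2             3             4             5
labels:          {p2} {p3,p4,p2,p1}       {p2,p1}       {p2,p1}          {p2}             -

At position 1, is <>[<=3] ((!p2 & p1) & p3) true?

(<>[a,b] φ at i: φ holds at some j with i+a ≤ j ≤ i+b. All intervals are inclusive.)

Check ((!p2 & p1) & p3) at each j in [1,4]:
  j=1: false
  j=2: false
  j=3: false
  j=4: false
No position in the window satisfies it → formula fails.

Does not hold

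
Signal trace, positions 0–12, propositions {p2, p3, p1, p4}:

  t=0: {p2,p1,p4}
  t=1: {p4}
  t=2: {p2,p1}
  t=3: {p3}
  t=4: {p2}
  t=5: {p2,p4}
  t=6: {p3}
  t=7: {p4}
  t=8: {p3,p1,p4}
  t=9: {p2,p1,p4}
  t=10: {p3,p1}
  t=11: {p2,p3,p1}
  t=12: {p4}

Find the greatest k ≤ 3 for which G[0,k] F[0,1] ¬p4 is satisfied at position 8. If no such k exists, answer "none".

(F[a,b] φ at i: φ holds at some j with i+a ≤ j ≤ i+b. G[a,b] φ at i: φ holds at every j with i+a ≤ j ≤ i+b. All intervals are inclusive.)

none

F[0,1] ¬p4 must hold from j=8 onward; find where it first fails.
  j=8: fails → no k works.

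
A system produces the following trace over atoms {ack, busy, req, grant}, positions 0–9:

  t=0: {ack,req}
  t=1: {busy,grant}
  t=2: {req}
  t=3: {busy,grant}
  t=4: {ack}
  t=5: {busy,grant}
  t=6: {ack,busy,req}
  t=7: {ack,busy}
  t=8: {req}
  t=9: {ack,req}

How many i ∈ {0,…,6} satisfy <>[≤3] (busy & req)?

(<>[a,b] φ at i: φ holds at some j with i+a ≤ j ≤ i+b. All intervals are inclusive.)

Evaluate at each i in [0,6]:
  i=0: ✗ (none in [0,3])
  i=1: ✗ (none in [1,4])
  i=2: ✗ (none in [2,5])
  i=3: ✓ (witness j=6)
  i=4: ✓ (witness j=6)
  i=5: ✓ (witness j=6)
  i=6: ✓ (witness j=6)
Positions where it holds: {3, 4, 5, 6} → 4.

4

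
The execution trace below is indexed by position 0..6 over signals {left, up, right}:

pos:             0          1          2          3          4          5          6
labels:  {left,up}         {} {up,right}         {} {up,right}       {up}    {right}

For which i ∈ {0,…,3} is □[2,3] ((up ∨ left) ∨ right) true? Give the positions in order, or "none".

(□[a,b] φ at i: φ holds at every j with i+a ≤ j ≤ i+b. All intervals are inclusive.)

Evaluate at each i in [0,3]:
  i=0: ✗ (fails at j=3)
  i=1: ✗ (fails at j=3)
  i=2: ✓ (all of [4,5])
  i=3: ✓ (all of [5,6])

2, 3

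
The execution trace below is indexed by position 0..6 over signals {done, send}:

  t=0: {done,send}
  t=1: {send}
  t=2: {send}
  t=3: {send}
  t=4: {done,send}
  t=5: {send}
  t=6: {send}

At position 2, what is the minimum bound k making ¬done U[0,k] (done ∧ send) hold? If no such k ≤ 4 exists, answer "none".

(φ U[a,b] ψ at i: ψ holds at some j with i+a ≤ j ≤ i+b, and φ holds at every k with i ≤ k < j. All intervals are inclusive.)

Need earliest j ≥ 2 with (done ∧ send), and ¬done at every k in [2,j-1].
  j=2: rhs fails.
  j=3: rhs fails.
  j=4: rhs holds; lhs holds on [2,3]. k = 2.

2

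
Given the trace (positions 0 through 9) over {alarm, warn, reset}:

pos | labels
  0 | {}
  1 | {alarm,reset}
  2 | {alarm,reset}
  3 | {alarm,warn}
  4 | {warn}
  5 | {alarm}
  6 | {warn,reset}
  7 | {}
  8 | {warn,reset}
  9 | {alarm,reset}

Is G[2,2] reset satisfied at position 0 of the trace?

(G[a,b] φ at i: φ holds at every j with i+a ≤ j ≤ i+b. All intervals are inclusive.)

Yes

Check reset at every j in [2,2]:
  j=2: true
All positions satisfy it → formula holds.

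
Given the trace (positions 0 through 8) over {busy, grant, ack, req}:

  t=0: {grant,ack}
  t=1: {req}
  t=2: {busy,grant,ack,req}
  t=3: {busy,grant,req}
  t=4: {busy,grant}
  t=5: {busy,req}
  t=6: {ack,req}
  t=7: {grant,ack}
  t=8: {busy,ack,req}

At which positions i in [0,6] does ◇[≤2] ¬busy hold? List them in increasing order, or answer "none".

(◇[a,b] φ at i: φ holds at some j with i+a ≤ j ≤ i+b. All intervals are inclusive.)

Evaluate at each i in [0,6]:
  i=0: ✓ (witness j=0)
  i=1: ✓ (witness j=1)
  i=2: ✗ (none in [2,4])
  i=3: ✗ (none in [3,5])
  i=4: ✓ (witness j=6)
  i=5: ✓ (witness j=6)
  i=6: ✓ (witness j=6)

0, 1, 4, 5, 6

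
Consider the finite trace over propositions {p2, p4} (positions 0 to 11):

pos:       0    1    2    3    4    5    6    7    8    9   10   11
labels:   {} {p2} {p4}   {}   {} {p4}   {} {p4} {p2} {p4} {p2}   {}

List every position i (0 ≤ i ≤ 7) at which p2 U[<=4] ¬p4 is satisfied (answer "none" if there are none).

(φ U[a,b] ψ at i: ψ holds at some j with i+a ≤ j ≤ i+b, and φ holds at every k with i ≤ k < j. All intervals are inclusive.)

0, 1, 3, 4, 6

Evaluate at each i in [0,7]:
  i=0: ✓ (rhs at j=0)
  i=1: ✓ (rhs at j=1)
  i=2: ✗ (lhs fails at k=2 before rhs at j=3)
  i=3: ✓ (rhs at j=3)
  i=4: ✓ (rhs at j=4)
  i=5: ✗ (lhs fails at k=5 before rhs at j=6)
  i=6: ✓ (rhs at j=6)
  i=7: ✗ (lhs fails at k=7 before rhs at j=8)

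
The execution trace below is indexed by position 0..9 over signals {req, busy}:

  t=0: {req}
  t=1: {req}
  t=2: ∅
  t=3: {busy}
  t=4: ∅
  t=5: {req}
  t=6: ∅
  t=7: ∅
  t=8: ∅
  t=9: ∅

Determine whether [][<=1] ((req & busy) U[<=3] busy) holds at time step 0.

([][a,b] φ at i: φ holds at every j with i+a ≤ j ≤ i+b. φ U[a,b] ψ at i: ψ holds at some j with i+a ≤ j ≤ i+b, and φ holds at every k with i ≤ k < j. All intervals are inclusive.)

No

Check ((req & busy) U[<=3] busy) at every j in [0,1]:
  j=0: fails
  j=1: fails
Fails at j=0 → formula fails.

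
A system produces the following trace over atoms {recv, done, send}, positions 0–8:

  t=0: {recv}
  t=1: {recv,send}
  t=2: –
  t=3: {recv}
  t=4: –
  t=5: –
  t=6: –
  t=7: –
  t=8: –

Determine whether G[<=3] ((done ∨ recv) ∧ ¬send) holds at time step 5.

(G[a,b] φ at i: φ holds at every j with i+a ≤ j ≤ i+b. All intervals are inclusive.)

False

Check ((done ∨ recv) ∧ ¬send) at every j in [5,8]:
  j=5: false
  j=6: false
  j=7: false
  j=8: false
Fails at j=5 → formula fails.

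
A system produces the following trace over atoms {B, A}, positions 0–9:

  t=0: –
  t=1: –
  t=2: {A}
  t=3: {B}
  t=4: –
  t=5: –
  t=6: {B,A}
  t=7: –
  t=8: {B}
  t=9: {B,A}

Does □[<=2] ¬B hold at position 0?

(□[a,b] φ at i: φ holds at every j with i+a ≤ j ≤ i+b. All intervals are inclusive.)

True

Check ¬B at every j in [0,2]:
  j=0: true
  j=1: true
  j=2: true
All positions satisfy it → formula holds.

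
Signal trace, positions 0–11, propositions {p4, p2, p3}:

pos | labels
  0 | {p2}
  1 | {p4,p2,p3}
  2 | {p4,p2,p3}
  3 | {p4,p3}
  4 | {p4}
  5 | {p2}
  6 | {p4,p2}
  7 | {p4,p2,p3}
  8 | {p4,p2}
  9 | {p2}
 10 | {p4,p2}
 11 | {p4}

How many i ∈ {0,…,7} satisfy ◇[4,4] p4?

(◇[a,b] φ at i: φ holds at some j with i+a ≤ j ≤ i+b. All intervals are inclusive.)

Evaluate at each i in [0,7]:
  i=0: ✓ (witness j=4)
  i=1: ✗ (none in [5,5])
  i=2: ✓ (witness j=6)
  i=3: ✓ (witness j=7)
  i=4: ✓ (witness j=8)
  i=5: ✗ (none in [9,9])
  i=6: ✓ (witness j=10)
  i=7: ✓ (witness j=11)
Positions where it holds: {0, 2, 3, 4, 6, 7} → 6.

6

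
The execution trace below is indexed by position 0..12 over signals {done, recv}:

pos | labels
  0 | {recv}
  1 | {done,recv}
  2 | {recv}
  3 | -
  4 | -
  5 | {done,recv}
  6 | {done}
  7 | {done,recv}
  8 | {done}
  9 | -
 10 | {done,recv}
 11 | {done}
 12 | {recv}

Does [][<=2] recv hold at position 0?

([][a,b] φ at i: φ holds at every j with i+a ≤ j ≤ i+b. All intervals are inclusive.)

Check recv at every j in [0,2]:
  j=0: true
  j=1: true
  j=2: true
All positions satisfy it → formula holds.

True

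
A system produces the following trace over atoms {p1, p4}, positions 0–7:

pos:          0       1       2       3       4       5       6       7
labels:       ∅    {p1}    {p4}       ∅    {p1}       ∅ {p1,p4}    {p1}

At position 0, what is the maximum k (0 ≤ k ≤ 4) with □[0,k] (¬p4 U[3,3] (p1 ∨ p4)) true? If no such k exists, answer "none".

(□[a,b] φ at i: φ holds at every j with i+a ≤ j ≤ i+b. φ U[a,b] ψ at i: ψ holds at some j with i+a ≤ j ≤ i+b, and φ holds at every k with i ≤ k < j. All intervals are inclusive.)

(¬p4 U[3,3] (p1 ∨ p4)) must hold from j=0 onward; find where it first fails.
  j=0: fails → no k works.

none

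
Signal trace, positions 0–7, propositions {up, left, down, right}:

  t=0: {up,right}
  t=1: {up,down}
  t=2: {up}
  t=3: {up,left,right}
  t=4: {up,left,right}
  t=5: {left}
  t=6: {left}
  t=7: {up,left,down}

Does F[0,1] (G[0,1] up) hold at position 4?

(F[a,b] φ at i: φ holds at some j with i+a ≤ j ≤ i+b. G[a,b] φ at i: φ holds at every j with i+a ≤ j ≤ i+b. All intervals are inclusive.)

Check G[0,1] up at each j in [4,5]:
  j=4: fails at 5
  j=5: fails at 5
No position in the window satisfies it → formula fails.

No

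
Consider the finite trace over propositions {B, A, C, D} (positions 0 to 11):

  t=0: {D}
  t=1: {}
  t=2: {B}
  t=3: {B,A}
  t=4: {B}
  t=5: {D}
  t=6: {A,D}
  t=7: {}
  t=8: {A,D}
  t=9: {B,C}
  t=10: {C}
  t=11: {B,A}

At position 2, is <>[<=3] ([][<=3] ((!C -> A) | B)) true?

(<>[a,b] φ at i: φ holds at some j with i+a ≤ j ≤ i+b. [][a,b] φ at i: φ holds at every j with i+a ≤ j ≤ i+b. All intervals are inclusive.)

Check [][<=3] ((!C -> A) | B) at each j in [2,5]:
  j=2: fails at 5
  j=3: fails at 5
  j=4: fails at 5
  j=5: fails at 5
No position in the window satisfies it → formula fails.

No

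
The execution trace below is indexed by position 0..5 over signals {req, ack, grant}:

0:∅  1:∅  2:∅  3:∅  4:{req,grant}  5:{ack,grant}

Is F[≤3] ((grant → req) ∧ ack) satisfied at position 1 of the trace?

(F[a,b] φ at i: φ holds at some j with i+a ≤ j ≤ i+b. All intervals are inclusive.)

Check ((grant → req) ∧ ack) at each j in [1,4]:
  j=1: false
  j=2: false
  j=3: false
  j=4: false
No position in the window satisfies it → formula fails.

Does not hold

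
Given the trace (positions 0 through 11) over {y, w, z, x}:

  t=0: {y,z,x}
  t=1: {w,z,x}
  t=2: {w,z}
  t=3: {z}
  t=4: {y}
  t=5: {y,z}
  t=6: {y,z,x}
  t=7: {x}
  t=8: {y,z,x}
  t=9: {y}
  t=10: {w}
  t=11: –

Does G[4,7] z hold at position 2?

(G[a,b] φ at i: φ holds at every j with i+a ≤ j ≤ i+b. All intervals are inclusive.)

No

Check z at every j in [6,9]:
  j=6: true
  j=7: false
  j=8: true
  j=9: false
Fails at j=7 → formula fails.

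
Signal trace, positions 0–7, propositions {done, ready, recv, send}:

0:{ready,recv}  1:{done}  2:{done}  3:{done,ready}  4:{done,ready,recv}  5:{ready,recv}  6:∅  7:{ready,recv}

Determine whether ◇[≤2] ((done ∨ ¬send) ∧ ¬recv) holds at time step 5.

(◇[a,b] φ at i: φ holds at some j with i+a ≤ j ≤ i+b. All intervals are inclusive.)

Yes

Check ((done ∨ ¬send) ∧ ¬recv) at each j in [5,7]:
  j=5: false
  j=6: true
  j=7: false
Found at j=6 → formula holds.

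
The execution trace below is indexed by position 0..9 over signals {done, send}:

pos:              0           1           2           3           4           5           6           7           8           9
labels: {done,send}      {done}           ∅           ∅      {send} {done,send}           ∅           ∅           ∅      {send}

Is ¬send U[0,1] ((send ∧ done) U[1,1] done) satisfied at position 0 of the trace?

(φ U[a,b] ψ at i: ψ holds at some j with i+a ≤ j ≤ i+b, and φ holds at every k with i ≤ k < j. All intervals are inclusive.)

Need some j in [0,1] with ((send ∧ done) U[1,1] done), and ¬send at every k in [0,j-1].
  j=0: ((send ∧ done) U[1,1] done) holds; no prefix to check → satisfied.

Holds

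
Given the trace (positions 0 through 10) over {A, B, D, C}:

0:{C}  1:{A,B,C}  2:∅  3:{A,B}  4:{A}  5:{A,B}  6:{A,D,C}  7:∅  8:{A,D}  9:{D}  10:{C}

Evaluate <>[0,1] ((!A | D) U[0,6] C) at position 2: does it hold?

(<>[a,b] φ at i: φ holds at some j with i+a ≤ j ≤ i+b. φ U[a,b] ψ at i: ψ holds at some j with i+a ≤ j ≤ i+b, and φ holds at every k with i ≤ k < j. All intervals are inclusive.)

No

Check ((!A | D) U[0,6] C) at each j in [2,3]:
  j=2: fails
  j=3: fails
No position in the window satisfies it → formula fails.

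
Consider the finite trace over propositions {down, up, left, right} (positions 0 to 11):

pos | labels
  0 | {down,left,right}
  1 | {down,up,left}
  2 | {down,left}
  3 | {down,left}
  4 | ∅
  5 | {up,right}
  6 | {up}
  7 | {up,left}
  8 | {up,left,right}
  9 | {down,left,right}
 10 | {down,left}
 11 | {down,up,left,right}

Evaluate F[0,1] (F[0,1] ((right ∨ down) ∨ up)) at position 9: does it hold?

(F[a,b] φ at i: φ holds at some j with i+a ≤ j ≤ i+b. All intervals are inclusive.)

True

Check F[0,1] ((right ∨ down) ∨ up) at each j in [9,10]:
  j=9: holds (witness at 9)
  j=10: holds (witness at 10)
Found at j=9 → formula holds.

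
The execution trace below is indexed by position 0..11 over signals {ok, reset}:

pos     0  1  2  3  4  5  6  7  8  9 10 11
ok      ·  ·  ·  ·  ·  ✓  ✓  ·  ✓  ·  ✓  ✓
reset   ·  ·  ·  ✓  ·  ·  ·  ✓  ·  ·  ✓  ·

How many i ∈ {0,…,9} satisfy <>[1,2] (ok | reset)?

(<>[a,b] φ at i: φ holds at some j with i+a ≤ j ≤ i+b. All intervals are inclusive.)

9

Evaluate at each i in [0,9]:
  i=0: ✗ (none in [1,2])
  i=1: ✓ (witness j=3)
  i=2: ✓ (witness j=3)
  i=3: ✓ (witness j=5)
  i=4: ✓ (witness j=5)
  i=5: ✓ (witness j=6)
  i=6: ✓ (witness j=7)
  i=7: ✓ (witness j=8)
  i=8: ✓ (witness j=10)
  i=9: ✓ (witness j=10)
Positions where it holds: {1, 2, 3, 4, 5, 6, 7, 8, 9} → 9.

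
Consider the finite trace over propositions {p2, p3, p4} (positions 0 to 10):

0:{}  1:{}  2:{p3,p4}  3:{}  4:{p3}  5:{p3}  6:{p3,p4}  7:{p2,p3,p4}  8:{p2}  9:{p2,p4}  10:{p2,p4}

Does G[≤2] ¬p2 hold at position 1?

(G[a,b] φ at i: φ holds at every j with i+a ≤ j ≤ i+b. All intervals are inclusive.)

Check ¬p2 at every j in [1,3]:
  j=1: true
  j=2: true
  j=3: true
All positions satisfy it → formula holds.

True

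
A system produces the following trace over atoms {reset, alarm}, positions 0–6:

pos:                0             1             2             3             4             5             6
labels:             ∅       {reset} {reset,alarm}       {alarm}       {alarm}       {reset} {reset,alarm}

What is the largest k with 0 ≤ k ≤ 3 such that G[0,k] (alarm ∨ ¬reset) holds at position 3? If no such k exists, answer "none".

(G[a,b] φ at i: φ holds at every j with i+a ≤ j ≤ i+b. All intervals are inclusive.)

1

(alarm ∨ ¬reset) must hold from j=3 onward; find where it first fails.
  j=3: holds
  j=4: holds
  j=5: fails
Holds on [3,4], so largest k = 1.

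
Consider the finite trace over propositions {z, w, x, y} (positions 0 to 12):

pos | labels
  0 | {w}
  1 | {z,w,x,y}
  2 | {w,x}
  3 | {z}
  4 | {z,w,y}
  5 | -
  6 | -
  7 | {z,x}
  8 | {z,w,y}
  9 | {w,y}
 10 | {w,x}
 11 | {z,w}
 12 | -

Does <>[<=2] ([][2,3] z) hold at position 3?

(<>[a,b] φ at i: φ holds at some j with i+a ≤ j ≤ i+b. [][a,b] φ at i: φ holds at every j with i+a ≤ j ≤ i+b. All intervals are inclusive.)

Yes

Check [][2,3] z at each j in [3,5]:
  j=3: fails at 5
  j=4: fails at 6
  j=5: holds on [7,8]
Found at j=5 → formula holds.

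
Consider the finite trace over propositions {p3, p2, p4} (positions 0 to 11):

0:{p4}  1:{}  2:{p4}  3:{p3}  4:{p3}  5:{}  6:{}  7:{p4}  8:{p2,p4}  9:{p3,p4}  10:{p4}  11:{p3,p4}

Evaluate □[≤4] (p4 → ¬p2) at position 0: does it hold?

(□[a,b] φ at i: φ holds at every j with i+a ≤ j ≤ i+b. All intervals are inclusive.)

Check (p4 → ¬p2) at every j in [0,4]:
  j=0: antecedent true; consequent true → ✓
  j=1: antecedent false → ✓
  j=2: antecedent true; consequent true → ✓
  j=3: antecedent false → ✓
  j=4: antecedent false → ✓
All positions satisfy it → formula holds.

Holds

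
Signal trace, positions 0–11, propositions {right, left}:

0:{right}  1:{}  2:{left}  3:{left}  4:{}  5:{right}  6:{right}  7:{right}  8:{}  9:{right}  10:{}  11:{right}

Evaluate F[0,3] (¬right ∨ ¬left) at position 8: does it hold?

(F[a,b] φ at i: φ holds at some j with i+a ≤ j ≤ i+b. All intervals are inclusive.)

Check (¬right ∨ ¬left) at each j in [8,11]:
  j=8: true
  j=9: true
  j=10: true
  j=11: true
Found at j=8 → formula holds.

True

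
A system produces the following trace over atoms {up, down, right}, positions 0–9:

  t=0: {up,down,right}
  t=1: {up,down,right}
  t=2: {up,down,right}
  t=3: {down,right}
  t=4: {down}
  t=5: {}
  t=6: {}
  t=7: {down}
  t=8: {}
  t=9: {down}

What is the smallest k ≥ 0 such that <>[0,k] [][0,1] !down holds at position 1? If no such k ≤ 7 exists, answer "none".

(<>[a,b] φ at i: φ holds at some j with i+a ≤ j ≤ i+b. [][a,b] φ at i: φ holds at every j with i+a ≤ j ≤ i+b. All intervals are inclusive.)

4

Scan j = 1,2,… for [][0,1] !down:
  j=1: fails
  j=2: fails
  j=3: fails
  j=4: fails
  j=5: holds
First hit at j=5, so smallest k = 5-1 = 4.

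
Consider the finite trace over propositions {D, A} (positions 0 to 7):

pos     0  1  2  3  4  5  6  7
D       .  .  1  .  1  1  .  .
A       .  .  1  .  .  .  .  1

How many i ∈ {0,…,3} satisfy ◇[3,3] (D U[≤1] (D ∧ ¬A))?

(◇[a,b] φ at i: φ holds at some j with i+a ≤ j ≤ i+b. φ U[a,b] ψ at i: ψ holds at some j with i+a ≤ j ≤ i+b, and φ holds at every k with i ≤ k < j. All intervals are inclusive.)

Evaluate at each i in [0,3]:
  i=0: ✗ (none in [3,3])
  i=1: ✓ (witness j=4)
  i=2: ✓ (witness j=5)
  i=3: ✗ (none in [6,6])
Positions where it holds: {1, 2} → 2.

2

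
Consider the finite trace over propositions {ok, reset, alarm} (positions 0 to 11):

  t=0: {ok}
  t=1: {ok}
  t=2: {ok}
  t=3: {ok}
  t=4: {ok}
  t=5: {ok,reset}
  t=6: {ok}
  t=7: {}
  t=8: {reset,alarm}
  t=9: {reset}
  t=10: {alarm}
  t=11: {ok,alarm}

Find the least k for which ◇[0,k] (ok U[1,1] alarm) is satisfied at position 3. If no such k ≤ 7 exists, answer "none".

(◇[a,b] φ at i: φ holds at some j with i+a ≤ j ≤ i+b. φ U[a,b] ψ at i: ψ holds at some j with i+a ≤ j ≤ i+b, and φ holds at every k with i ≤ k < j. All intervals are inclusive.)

none

Scan j = 3,4,… for (ok U[1,1] alarm):
  j=3: fails
  j=4: fails
  j=5: fails
  j=6: fails
  j=7: fails
  j=8: fails
  j=9: fails
  j=10: fails
No j in [3,10] satisfies it → none.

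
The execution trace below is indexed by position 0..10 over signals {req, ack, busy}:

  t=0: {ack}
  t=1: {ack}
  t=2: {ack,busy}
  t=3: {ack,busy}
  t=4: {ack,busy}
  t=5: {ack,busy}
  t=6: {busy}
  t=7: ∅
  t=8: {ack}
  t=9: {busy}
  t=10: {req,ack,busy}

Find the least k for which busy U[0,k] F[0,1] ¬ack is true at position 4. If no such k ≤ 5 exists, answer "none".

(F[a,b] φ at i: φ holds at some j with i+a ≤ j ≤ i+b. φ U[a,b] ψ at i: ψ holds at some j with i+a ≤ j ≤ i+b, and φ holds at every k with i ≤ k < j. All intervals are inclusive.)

Need earliest j ≥ 4 with F[0,1] ¬ack, and busy at every k in [4,j-1].
  j=4: rhs fails.
  j=5: rhs holds; lhs holds on [4,4]. k = 1.

1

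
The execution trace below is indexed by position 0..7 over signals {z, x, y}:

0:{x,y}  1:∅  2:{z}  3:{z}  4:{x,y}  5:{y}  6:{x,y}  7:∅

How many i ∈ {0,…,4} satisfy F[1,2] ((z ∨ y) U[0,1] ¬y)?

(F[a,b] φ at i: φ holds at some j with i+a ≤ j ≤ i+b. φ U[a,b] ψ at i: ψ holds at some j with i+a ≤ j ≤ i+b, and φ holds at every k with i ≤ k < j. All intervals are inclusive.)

4

Evaluate at each i in [0,4]:
  i=0: ✓ (witness j=1)
  i=1: ✓ (witness j=2)
  i=2: ✓ (witness j=3)
  i=3: ✗ (none in [4,5])
  i=4: ✓ (witness j=6)
Positions where it holds: {0, 1, 2, 4} → 4.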